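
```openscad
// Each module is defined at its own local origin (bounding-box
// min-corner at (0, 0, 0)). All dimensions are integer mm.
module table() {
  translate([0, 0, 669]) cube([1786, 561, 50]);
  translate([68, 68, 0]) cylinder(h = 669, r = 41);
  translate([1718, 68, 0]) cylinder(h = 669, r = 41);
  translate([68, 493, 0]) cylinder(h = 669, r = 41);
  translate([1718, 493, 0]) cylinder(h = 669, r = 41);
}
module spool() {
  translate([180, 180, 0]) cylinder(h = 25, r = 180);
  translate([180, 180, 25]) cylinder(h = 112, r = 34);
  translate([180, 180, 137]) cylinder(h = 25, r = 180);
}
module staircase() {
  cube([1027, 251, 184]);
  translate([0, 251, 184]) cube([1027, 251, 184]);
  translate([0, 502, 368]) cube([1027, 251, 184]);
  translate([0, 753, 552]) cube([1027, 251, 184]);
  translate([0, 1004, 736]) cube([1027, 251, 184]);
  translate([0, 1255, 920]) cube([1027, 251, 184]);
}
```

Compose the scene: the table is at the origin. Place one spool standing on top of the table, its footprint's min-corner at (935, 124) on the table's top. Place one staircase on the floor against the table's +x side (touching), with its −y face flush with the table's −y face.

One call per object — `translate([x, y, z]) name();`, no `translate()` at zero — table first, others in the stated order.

table();
translate([935, 124, 719]) spool();
translate([1786, 0, 0]) staircase();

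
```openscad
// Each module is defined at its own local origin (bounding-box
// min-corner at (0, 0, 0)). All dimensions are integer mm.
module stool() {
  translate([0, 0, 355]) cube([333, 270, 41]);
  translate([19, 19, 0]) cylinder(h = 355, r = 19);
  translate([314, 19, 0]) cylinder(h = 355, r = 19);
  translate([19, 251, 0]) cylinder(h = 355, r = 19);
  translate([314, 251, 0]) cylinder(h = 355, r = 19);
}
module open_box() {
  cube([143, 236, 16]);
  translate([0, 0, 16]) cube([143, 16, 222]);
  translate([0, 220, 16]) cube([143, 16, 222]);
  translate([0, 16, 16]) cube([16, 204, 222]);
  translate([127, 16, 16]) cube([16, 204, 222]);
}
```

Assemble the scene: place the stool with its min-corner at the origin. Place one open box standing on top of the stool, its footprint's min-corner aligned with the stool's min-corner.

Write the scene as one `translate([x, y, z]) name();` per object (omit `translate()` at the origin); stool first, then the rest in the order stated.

stool();
translate([0, 0, 396]) open_box();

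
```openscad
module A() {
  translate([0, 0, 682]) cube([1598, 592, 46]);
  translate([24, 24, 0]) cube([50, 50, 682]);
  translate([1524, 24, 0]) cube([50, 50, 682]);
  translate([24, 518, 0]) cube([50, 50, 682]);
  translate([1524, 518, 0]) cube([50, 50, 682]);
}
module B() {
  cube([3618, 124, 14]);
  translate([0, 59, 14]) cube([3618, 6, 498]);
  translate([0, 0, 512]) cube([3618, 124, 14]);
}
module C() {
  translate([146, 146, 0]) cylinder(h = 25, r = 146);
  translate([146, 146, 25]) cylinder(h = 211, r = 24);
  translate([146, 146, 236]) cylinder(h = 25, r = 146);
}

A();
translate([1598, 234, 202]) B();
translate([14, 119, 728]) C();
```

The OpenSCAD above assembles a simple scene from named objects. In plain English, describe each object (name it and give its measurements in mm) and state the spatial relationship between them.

A is a table with a 1598×592 mm rectangular top, 46 mm thick, top surface at z = 728 mm, supported by four 50×50 mm square legs, each inset 24 mm from the nearest pair of top edges, running from the floor.

B is an I-beam lying along x, 3618 mm long. Overall section height 526 mm. Two flanges 124 mm wide (y) and 14 mm thick, one on the floor and one at the top; a web 6 mm thick runs between them, centred on the flange width.

C is a spool: two coaxial disc flanges of radius 146 mm and thickness 25 mm, joined by a core cylinder of radius 24 mm and height 211 mm. The lower flange rests on z = 0 and the three cylinders share a vertical axis.

The I-beam is beside the table with their tops flush at z = 728. The spool is on top of the table.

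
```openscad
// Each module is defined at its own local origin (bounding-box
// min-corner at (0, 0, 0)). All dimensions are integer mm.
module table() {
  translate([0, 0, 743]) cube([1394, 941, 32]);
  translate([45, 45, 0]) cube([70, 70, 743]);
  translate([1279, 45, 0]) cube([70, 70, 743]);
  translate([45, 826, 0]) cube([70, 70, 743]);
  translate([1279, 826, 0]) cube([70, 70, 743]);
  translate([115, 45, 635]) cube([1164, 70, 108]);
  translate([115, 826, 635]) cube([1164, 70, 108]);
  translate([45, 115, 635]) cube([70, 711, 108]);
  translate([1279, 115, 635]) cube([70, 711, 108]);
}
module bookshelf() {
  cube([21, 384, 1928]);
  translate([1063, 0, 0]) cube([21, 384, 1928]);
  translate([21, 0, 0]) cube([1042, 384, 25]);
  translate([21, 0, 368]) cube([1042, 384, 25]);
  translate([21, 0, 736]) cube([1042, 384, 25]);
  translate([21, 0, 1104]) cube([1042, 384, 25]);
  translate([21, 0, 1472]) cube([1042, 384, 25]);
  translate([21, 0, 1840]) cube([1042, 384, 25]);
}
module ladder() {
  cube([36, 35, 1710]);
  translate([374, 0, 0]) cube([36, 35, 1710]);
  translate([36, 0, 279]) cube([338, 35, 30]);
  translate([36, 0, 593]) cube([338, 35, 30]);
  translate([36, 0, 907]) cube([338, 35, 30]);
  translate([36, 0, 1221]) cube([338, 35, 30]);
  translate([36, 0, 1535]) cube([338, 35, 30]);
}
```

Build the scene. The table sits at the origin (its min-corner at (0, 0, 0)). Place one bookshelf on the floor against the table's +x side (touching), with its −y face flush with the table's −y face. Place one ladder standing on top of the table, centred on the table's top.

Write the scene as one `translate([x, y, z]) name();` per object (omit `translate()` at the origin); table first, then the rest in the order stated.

table();
translate([1394, 0, 0]) bookshelf();
translate([492, 453, 775]) ladder();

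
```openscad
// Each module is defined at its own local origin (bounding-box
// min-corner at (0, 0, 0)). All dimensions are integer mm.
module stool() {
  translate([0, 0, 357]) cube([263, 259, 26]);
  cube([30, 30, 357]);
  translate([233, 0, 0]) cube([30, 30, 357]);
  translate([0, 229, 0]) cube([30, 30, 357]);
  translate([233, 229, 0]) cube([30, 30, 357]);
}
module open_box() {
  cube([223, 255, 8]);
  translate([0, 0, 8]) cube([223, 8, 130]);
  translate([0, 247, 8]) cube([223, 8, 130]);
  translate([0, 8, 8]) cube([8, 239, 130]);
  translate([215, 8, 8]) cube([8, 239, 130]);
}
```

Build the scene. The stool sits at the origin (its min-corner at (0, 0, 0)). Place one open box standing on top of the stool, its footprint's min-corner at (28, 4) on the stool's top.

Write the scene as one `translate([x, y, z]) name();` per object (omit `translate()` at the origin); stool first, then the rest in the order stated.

stool();
translate([28, 4, 383]) open_box();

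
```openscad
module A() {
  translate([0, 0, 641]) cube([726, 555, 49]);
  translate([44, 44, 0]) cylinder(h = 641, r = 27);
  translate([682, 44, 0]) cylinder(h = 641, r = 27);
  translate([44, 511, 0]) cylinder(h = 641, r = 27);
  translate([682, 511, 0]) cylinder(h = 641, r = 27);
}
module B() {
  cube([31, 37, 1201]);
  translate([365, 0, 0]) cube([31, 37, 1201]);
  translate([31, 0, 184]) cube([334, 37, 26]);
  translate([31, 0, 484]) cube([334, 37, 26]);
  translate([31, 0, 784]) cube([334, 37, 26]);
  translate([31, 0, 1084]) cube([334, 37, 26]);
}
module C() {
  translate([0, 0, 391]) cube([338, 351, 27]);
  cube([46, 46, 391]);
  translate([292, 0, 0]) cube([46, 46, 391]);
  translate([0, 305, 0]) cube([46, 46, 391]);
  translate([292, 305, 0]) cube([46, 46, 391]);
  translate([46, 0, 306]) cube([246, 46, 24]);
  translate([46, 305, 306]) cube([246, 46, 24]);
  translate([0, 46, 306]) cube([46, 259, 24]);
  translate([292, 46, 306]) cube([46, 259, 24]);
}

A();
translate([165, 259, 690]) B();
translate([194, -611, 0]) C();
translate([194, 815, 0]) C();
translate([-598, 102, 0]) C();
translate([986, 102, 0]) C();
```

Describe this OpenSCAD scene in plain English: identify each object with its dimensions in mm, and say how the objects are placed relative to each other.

A is a table: top 726 mm (x) × 555 mm (y), 49 mm thick, upper face at z = 690 mm, on four round legs of 54 mm diameter, each leg's bounding box inset 17 mm from the nearest pair of top edges, running from z = 0 to the bottom of the top.

B is a wooden ladder with two side rails of 31×37 mm section and 1201 mm height, set 396 mm apart overall. Between them run 4 rectangular rungs (37 mm deep, 26 mm thick), front faces flush with the rails' −y face. The bottom of the first rung is 184 mm above the floor and each subsequent rung is 300 mm higher than the one below.

C is a simple wooden stool: a rectangular seat 338 mm (x) by 351 mm (y), 27 mm thick, top face at z = 418 mm, on four square legs, each 46×46 mm in cross-section. The legs rest on z = 0, each flush with a corner of the seat. Four stretchers, 46 mm wide and 24 mm tall, connect adjacent legs with their undersides at z = 306 mm, each running between the inner faces of the legs it joins and aligned with the legs' outer faces on the other axis.

The ladder is on top of the table, centred. Four stools sit around the table at the −y, +y, −x, +x sides.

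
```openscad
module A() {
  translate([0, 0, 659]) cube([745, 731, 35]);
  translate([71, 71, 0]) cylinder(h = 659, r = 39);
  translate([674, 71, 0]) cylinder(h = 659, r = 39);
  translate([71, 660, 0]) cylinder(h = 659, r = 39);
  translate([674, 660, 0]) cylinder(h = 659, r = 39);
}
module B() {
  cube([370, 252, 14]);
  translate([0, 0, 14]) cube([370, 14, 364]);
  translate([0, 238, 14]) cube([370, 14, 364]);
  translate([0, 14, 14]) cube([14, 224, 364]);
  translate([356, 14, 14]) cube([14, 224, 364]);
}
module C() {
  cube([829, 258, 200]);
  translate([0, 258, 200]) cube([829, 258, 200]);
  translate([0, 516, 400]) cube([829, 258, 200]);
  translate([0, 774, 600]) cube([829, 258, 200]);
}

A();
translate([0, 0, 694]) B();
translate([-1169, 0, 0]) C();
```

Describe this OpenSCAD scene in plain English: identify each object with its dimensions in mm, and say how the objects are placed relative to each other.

A is a table: top 745 mm (x) × 731 mm (y), 35 mm thick, upper face at z = 694 mm, on four round legs of 78 mm diameter, each leg's bounding box inset 32 mm from the nearest pair of top edges, running from z = 0 to the bottom of the top.

B is an open-topped rectangular box: outside dimensions 370×252×378 mm, with a uniform wall and base thickness of 14 mm. The base is a full 370×252 slab on the floor; four walls sit on top of the base. The front and back walls (the −y and +y sides) span the full width; the two side walls fit between them.

C is a straight staircase of 4 solid steps. Each step is 829 mm wide (x), 258 mm deep (y, the going) and 200 mm tall (the rise). The first step rests on the floor; each subsequent step sits one going further in +y and one rise higher in +z, directly behind and above the previous step with no overlap.

The open box is on top of the table. The staircase is on the floor beside the table on its −x side.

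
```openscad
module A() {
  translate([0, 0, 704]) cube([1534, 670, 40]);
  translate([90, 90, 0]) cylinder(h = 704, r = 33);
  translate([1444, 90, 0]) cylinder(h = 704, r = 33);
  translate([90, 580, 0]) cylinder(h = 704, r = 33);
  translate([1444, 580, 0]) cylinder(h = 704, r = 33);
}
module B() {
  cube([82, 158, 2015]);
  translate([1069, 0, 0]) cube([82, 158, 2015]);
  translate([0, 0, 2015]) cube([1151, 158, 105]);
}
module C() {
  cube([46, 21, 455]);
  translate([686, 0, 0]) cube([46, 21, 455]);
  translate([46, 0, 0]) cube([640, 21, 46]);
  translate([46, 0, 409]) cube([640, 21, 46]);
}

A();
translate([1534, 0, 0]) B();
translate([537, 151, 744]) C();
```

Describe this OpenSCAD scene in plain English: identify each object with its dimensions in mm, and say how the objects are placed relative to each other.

A is a rectangular dining table. The top is 1534×670×40 mm with its upper surface at z = 744 mm. It stands on four round legs of 66 mm diameter, each leg's bounding box inset 57 mm from the nearest pair of top edges, running from the floor to the underside of the top.

B is a rectangular door frame: two vertical jambs of 82×158 mm section, 2015 mm tall, with a clear opening 987 mm wide between their inner faces. A header 105 mm tall and 158 mm deep lies on top of the jambs and spans the full outside width.

C is a rectangular picture frame lying in the x–z plane (depth along y). The opening is 640 mm wide (x) by 363 mm tall (z), surrounded by a border 46 mm wide on all four sides. The frame is 21 mm deep and is made of two full-height vertical stiles with two horizontal rails fitted between them.

The door frame is against the table's +x side, with their −y faces flush. The picture frame is on top of the table.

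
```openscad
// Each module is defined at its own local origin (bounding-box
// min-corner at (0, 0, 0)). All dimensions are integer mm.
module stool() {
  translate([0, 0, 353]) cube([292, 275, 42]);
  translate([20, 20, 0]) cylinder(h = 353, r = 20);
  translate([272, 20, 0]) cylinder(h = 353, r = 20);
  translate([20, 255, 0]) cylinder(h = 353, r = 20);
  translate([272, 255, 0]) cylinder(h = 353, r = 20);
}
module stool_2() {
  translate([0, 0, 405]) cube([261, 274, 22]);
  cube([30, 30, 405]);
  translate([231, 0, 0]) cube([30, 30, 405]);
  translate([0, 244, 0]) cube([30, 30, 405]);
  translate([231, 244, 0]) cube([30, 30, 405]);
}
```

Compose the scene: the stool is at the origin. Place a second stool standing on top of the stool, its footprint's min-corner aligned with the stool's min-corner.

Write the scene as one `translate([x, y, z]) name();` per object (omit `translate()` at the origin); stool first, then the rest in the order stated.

stool();
translate([0, 0, 395]) stool_2();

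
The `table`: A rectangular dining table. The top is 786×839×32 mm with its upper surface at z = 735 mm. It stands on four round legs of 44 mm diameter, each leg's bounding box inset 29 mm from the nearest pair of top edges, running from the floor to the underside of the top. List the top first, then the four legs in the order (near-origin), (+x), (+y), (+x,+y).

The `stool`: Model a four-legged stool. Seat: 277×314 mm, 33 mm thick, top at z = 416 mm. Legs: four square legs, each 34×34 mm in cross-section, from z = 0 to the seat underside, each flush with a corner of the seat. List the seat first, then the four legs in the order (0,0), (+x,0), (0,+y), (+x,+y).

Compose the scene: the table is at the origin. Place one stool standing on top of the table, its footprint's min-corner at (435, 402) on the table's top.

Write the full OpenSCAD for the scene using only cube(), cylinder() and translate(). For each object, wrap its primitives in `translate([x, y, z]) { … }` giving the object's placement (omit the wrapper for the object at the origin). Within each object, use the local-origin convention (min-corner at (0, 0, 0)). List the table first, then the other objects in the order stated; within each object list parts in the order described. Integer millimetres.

translate([0, 0, 703]) cube([786, 839, 32]);
translate([51, 51, 0]) cylinder(h = 703, r = 22);
translate([735, 51, 0]) cylinder(h = 703, r = 22);
translate([51, 788, 0]) cylinder(h = 703, r = 22);
translate([735, 788, 0]) cylinder(h = 703, r = 22);
translate([435, 402, 735]) {
  translate([0, 0, 383]) cube([277, 314, 33]);
  cube([34, 34, 383]);
  translate([243, 0, 0]) cube([34, 34, 383]);
  translate([0, 280, 0]) cube([34, 34, 383]);
  translate([243, 280, 0]) cube([34, 34, 383]);
}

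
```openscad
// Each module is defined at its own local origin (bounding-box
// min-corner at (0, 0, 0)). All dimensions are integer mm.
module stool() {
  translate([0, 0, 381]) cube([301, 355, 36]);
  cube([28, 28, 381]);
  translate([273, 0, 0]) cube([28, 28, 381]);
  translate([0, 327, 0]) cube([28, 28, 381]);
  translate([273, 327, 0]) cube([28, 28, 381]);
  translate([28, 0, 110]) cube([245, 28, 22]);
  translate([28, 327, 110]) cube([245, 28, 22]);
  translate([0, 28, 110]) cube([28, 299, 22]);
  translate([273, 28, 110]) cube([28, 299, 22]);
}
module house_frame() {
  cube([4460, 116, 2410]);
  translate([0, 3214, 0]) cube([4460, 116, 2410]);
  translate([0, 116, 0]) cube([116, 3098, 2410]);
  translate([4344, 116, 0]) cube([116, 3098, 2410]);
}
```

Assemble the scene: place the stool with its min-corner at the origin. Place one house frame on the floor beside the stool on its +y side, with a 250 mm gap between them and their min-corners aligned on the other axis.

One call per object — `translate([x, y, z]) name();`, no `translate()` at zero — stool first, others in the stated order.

stool();
translate([0, 605, 0]) house_frame();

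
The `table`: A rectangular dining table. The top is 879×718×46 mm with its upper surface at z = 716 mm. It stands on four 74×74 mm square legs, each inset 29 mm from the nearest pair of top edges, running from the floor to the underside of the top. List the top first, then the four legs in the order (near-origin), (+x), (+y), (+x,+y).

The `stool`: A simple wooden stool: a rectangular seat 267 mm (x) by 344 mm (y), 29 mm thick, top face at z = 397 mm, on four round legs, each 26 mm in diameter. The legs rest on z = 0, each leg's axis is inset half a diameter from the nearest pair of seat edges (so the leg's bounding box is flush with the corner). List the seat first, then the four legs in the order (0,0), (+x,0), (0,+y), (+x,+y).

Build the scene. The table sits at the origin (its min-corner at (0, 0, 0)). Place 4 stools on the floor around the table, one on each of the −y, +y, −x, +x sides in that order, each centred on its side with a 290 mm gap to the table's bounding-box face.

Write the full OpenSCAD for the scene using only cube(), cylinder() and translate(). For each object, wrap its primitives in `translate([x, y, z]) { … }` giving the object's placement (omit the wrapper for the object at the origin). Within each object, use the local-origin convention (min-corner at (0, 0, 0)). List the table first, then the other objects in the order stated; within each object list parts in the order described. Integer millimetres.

translate([0, 0, 670]) cube([879, 718, 46]);
translate([29, 29, 0]) cube([74, 74, 670]);
translate([776, 29, 0]) cube([74, 74, 670]);
translate([29, 615, 0]) cube([74, 74, 670]);
translate([776, 615, 0]) cube([74, 74, 670]);
translate([306, -634, 0]) {
  translate([0, 0, 368]) cube([267, 344, 29]);
  translate([13, 13, 0]) cylinder(h = 368, r = 13);
  translate([254, 13, 0]) cylinder(h = 368, r = 13);
  translate([13, 331, 0]) cylinder(h = 368, r = 13);
  translate([254, 331, 0]) cylinder(h = 368, r = 13);
}
translate([306, 1008, 0]) {
  translate([0, 0, 368]) cube([267, 344, 29]);
  translate([13, 13, 0]) cylinder(h = 368, r = 13);
  translate([254, 13, 0]) cylinder(h = 368, r = 13);
  translate([13, 331, 0]) cylinder(h = 368, r = 13);
  translate([254, 331, 0]) cylinder(h = 368, r = 13);
}
translate([-557, 187, 0]) {
  translate([0, 0, 368]) cube([267, 344, 29]);
  translate([13, 13, 0]) cylinder(h = 368, r = 13);
  translate([254, 13, 0]) cylinder(h = 368, r = 13);
  translate([13, 331, 0]) cylinder(h = 368, r = 13);
  translate([254, 331, 0]) cylinder(h = 368, r = 13);
}
translate([1169, 187, 0]) {
  translate([0, 0, 368]) cube([267, 344, 29]);
  translate([13, 13, 0]) cylinder(h = 368, r = 13);
  translate([254, 13, 0]) cylinder(h = 368, r = 13);
  translate([13, 331, 0]) cylinder(h = 368, r = 13);
  translate([254, 331, 0]) cylinder(h = 368, r = 13);
}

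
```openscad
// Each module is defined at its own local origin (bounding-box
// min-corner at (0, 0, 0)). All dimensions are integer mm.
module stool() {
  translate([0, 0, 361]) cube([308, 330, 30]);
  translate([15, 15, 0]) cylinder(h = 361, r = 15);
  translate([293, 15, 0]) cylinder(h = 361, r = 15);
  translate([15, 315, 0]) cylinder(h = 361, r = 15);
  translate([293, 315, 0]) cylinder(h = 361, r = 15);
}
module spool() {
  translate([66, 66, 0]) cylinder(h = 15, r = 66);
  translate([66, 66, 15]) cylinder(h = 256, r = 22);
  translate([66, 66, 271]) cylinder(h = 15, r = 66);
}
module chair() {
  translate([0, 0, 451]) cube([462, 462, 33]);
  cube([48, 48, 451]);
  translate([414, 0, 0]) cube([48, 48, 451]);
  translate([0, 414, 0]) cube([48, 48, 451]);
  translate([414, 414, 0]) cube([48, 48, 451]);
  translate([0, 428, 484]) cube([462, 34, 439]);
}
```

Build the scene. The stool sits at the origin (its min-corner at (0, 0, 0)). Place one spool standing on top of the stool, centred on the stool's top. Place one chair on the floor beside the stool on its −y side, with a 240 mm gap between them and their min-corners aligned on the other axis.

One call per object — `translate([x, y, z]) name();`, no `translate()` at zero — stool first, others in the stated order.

stool();
translate([88, 99, 391]) spool();
translate([0, -702, 0]) chair();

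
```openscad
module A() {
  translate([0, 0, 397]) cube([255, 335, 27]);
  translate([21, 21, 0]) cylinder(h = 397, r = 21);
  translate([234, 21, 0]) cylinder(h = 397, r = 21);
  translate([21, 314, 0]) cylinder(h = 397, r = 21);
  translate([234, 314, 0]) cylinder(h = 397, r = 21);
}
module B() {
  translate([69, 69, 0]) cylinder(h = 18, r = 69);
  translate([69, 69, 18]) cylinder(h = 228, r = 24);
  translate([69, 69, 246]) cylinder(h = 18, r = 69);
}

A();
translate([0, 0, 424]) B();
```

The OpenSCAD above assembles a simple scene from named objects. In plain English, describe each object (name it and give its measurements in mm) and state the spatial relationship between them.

A is a four-legged stool. The seat is 255×335 mm, 27 mm thick, top at z = 424 mm. It stands on four round legs, each 42 mm in diameter, from z = 0 to the seat underside, each leg's axis is inset half a diameter from the nearest pair of seat edges (so the leg's bounding box is flush with the corner).

B is a spool: two coaxial disc flanges of radius 69 mm and thickness 18 mm, joined by a core cylinder of radius 24 mm and height 228 mm. The lower flange rests on z = 0 and the three cylinders share a vertical axis.

The spool is on top of the stool.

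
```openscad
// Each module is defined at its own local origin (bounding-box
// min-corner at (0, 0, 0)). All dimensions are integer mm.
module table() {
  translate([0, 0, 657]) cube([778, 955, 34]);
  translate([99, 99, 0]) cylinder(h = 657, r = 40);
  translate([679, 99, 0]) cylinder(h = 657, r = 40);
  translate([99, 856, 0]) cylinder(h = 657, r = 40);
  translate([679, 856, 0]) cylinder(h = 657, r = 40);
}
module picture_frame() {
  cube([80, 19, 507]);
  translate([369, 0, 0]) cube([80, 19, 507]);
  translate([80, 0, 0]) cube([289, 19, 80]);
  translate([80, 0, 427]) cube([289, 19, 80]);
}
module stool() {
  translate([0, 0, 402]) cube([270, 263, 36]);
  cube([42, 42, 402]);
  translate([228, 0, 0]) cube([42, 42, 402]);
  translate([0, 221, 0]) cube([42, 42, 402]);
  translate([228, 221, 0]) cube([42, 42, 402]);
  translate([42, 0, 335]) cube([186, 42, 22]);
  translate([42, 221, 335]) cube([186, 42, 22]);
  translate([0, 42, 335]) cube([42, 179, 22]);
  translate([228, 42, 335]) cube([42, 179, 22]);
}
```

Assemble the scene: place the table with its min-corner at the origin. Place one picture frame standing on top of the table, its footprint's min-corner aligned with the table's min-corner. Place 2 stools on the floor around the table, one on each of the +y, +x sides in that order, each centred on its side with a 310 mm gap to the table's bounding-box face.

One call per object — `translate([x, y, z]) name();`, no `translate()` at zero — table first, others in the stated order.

table();
translate([0, 0, 691]) picture_frame();
translate([254, 1265, 0]) stool();
translate([1088, 346, 0]) stool();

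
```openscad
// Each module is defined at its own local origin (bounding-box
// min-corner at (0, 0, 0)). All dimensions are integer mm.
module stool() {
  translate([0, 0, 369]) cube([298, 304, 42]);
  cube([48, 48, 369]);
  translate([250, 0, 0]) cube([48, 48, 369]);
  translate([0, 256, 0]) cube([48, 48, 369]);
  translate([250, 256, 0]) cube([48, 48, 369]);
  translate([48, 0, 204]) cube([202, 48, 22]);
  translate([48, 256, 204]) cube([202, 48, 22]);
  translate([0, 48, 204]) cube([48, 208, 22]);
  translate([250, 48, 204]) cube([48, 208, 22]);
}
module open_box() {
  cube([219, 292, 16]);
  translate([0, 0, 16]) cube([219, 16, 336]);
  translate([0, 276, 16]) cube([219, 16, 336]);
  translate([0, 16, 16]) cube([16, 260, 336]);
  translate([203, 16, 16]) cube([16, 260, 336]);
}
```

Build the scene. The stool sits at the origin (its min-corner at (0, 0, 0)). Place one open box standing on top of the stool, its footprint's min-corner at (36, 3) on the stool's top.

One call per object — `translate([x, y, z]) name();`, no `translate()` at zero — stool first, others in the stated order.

stool();
translate([36, 3, 411]) open_box();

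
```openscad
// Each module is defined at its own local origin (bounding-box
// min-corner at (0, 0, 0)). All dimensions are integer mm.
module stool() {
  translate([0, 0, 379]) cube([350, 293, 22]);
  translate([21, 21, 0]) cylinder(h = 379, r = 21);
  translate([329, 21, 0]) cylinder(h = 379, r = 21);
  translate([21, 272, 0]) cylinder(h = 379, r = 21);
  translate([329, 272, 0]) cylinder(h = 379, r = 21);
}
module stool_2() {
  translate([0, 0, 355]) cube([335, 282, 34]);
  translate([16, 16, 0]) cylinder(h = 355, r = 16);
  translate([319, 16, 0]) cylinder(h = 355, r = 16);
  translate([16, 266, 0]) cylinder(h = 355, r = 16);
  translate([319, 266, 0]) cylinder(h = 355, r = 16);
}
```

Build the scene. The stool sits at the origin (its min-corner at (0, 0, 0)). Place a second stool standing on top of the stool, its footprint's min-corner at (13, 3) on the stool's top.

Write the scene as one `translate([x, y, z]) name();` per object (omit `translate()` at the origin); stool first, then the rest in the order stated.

stool();
translate([13, 3, 401]) stool_2();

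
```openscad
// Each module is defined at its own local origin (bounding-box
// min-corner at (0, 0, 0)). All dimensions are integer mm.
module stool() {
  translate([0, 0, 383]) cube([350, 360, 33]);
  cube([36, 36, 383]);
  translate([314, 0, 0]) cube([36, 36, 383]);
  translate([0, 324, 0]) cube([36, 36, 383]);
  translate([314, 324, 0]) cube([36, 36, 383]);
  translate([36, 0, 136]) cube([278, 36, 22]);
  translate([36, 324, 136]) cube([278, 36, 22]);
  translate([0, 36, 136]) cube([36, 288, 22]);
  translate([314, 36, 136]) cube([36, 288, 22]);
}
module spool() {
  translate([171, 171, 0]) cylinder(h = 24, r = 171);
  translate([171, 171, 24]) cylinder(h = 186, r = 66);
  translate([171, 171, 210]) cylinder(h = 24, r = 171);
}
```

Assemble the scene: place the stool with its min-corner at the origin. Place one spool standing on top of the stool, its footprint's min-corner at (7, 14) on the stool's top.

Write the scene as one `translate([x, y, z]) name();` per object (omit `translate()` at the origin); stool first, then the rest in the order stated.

stool();
translate([7, 14, 416]) spool();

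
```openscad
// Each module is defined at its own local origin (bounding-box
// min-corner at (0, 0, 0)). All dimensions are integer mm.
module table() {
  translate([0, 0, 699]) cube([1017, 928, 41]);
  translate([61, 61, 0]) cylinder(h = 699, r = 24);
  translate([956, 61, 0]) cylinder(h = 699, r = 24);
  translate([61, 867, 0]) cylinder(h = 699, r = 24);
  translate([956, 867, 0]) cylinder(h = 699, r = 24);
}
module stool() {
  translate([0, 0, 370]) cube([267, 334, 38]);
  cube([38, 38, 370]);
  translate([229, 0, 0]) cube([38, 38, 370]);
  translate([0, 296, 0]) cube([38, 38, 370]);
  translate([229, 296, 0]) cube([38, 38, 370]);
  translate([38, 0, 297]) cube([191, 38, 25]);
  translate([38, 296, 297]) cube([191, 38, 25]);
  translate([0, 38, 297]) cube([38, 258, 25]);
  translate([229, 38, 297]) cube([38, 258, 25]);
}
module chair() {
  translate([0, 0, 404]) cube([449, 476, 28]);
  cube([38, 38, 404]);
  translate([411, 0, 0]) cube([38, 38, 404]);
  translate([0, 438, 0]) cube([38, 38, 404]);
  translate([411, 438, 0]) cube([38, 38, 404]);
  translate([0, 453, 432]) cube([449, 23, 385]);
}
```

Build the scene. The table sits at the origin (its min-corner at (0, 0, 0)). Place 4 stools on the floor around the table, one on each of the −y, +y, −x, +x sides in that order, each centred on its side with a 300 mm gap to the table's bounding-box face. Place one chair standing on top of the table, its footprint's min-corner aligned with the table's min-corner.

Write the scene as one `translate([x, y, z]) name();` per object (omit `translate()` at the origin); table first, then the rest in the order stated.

table();
translate([375, -634, 0]) stool();
translate([375, 1228, 0]) stool();
translate([-567, 297, 0]) stool();
translate([1317, 297, 0]) stool();
translate([0, 0, 740]) chair();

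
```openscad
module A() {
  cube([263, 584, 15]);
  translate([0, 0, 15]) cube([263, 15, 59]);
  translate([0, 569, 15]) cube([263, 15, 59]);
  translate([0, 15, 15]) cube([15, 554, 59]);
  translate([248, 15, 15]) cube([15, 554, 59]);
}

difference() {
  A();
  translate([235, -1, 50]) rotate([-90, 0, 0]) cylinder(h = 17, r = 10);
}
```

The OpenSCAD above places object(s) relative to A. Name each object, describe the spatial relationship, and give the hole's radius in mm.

The subtracted cylinder has r = 10 mm.

A is an open box. The open box has a circular hole through its front wall. The hole's radius is 10 mm.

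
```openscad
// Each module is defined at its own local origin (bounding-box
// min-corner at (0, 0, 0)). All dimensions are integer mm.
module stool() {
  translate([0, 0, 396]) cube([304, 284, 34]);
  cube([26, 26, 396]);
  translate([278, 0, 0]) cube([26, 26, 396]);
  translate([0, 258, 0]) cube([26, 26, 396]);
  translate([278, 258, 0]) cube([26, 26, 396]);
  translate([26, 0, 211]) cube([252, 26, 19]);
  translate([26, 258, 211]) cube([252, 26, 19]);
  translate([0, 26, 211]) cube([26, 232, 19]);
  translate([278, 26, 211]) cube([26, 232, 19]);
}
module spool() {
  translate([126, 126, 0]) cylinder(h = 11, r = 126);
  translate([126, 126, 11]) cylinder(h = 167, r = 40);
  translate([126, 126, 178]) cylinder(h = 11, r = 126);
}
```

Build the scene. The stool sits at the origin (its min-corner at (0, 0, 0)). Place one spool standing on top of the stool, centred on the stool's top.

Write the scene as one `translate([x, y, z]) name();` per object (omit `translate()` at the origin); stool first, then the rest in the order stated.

stool();
translate([26, 16, 430]) spool();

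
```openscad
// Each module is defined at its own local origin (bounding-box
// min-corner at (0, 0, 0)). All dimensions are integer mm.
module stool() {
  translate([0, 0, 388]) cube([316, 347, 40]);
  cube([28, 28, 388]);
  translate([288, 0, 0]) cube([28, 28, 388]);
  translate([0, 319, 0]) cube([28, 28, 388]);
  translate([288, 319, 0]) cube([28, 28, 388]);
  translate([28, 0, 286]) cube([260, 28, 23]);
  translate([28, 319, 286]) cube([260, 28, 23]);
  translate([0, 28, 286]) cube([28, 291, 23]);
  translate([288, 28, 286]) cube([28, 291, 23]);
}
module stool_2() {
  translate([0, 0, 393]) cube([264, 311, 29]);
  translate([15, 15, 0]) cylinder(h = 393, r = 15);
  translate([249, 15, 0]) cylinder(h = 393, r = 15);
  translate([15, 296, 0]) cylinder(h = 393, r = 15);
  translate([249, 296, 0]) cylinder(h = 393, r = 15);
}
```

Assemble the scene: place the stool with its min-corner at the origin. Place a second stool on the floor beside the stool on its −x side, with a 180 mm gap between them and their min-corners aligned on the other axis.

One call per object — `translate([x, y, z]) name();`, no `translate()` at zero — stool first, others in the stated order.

stool();
translate([-444, 0, 0]) stool_2();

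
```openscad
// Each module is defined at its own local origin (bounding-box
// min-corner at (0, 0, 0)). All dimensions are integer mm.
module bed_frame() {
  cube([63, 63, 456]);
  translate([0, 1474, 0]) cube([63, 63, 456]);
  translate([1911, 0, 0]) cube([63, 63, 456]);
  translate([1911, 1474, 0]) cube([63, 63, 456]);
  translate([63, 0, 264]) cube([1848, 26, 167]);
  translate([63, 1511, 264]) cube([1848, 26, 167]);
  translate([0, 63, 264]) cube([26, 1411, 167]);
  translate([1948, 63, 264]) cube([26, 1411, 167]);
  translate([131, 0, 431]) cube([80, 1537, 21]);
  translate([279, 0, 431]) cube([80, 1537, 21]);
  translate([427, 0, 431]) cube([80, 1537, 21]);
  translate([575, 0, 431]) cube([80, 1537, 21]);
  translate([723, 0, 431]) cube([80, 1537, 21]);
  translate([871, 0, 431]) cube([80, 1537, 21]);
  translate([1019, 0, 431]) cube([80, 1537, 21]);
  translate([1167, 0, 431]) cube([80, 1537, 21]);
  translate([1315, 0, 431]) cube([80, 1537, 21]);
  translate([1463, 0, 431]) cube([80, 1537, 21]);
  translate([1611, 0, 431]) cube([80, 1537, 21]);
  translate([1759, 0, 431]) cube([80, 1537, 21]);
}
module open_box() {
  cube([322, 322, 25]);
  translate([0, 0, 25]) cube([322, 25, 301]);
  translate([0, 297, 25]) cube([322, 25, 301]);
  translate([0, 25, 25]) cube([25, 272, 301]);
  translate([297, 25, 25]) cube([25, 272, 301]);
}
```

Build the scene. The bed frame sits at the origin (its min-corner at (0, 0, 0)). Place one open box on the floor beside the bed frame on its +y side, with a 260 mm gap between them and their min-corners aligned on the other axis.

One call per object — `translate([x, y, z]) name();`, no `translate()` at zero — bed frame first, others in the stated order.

bed_frame();
translate([0, 1797, 0]) open_box();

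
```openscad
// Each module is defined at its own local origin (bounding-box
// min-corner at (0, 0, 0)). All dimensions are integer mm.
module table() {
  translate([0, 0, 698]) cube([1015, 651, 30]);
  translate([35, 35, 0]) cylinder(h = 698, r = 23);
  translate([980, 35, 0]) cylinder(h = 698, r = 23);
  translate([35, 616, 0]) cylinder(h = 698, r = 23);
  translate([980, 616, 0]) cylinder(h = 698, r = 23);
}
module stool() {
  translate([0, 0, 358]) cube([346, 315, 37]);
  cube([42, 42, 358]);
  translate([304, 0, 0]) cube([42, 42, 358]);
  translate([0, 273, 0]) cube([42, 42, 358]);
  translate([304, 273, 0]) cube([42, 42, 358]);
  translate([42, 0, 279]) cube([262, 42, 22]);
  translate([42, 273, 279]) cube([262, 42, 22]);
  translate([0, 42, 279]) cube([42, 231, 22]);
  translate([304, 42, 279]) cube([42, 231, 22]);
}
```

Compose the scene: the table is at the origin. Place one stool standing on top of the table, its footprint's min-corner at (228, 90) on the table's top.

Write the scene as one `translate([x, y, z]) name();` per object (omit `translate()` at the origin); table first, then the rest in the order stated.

table();
translate([228, 90, 728]) stool();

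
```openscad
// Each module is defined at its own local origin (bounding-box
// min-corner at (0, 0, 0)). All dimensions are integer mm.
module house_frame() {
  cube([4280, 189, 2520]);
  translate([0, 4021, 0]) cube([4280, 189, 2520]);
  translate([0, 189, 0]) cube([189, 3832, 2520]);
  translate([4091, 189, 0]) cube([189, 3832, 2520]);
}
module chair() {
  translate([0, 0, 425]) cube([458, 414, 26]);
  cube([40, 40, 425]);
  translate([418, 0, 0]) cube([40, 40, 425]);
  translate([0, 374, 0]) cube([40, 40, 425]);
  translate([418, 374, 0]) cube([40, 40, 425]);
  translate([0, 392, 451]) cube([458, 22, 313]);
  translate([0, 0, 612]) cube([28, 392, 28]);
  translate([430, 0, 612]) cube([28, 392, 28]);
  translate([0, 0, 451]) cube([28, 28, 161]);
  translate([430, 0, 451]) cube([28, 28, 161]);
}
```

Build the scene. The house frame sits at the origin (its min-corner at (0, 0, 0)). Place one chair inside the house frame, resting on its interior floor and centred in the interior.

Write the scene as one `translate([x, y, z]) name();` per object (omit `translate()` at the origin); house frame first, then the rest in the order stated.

house_frame();
translate([1911, 1898, 0]) chair();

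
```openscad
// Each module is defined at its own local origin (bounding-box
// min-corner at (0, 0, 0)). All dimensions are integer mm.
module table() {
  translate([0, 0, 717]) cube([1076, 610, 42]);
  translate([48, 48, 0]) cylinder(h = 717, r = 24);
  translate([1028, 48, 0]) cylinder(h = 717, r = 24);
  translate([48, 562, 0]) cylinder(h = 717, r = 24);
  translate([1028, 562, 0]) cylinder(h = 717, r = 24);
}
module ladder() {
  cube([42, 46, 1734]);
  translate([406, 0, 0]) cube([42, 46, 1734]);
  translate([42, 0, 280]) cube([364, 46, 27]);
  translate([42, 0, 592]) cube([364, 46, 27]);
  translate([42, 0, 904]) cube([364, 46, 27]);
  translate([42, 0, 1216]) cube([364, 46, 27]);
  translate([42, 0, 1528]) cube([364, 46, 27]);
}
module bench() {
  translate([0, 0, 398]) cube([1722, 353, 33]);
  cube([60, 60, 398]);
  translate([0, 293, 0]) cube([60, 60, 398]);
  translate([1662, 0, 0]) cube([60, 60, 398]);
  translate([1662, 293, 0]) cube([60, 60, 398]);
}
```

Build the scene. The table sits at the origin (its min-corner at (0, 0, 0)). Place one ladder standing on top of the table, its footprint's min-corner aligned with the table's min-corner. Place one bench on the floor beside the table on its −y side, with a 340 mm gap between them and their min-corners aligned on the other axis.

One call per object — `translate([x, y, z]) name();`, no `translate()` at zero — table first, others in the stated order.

table();
translate([0, 0, 759]) ladder();
translate([0, -693, 0]) bench();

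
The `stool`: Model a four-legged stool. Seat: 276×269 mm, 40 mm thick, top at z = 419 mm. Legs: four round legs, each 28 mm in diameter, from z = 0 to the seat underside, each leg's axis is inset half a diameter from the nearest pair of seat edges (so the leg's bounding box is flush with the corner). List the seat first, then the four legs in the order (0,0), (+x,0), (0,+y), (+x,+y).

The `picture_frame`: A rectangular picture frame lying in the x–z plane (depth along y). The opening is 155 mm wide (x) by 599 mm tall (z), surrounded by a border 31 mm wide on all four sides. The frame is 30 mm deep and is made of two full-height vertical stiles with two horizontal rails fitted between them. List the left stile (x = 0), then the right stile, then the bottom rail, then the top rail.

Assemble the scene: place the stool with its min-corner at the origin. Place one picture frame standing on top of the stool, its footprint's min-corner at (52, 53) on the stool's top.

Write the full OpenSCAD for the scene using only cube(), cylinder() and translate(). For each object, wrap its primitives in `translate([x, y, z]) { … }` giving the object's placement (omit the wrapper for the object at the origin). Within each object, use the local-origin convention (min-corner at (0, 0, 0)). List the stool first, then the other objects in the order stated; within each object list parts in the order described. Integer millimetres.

translate([0, 0, 379]) cube([276, 269, 40]);
translate([14, 14, 0]) cylinder(h = 379, r = 14);
translate([262, 14, 0]) cylinder(h = 379, r = 14);
translate([14, 255, 0]) cylinder(h = 379, r = 14);
translate([262, 255, 0]) cylinder(h = 379, r = 14);
translate([52, 53, 419]) {
  cube([31, 30, 661]);
  translate([186, 0, 0]) cube([31, 30, 661]);
  translate([31, 0, 0]) cube([155, 30, 31]);
  translate([31, 0, 630]) cube([155, 30, 31]);
}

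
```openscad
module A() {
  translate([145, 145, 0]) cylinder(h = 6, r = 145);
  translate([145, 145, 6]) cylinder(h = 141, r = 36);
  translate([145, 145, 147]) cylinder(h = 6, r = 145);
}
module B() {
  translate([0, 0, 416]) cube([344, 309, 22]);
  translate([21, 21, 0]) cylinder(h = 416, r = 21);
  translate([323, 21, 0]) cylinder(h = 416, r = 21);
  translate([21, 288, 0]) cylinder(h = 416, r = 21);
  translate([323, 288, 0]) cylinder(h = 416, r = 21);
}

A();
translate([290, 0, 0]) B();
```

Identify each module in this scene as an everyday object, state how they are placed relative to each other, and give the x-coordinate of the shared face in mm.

A is a spool. B is a stool. The stool is against the spool's +x side, with their −y faces flush. The x-coordinate of the shared face is 290 mm.

The spool's +x face and the stool's −x face are both at x = 290 mm.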